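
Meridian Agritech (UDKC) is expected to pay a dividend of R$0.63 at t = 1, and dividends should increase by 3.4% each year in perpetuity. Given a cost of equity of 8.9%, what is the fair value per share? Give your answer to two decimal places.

Gordon growth model: P₀ = D₁/(r − g), with D₁ = 0.63 given directly.
P₀ = 0.6300 / (0.089 − 0.034) = 0.6300 / 0.055 = 11.4545

R$11.45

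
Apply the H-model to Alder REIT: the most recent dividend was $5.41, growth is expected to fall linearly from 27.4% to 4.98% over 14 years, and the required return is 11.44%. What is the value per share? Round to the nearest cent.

$219.35

H-model: P₀ = D₀[(1+g_L) + H(g_S−g_L)]/(r−g_L), with H = 14/2 = 7.
P₀ = 5.41 × [(1+0.0498) + 7×(0.274−0.0498)] / (0.1144−0.0498)
   = 5.41 × 2.6192 / 0.0646 = 219.3479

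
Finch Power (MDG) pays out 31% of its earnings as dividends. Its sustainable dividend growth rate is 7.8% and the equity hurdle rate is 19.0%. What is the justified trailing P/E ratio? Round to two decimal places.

2.98

Justified trailing P/E = b(1+g)/(r−g) = 0.31×(1+0.078)/(0.19−0.078) = 2.9838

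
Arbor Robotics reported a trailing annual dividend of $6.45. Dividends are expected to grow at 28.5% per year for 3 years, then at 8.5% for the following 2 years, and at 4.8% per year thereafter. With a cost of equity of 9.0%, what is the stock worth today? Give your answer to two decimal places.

$309.41

Three-stage DDM. Project D₁…D_5; terminal Gordon value at t=5 with g = 0.048; discount at r = 0.09.
D_1 = 8.2882
D_2 = 10.6504
D_3 = 13.6858
D_4 = 14.8491
D_5 = 16.1112
TV_5 = 16.8846/(0.09−0.048) = 402.0134
P₀ = Σ Dₜ/(1+r)ᵗ + TV_5/(1+r)^5 = 309.4078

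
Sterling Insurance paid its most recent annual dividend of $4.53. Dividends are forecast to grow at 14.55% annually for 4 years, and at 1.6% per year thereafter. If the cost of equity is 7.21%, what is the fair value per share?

$128.36

Two-stage DDM. Project D₁…D_4 at 0.1455, terminal growth 0.016, discount at r = 0.0721.
D_1 = 5.1891
D_2 = 5.9441
D_3 = 6.8090
D_4 = 7.7997
Terminal value at t=4: TV = D_5/(r−g) = 7.9245/(0.0721−0.016) = 141.2568
P₀ = 5.1891/(1+0.0721)^1 + 5.9441/(1+0.0721)^2 + 6.8090/(1+0.0721)^3 + 7.7997/(1+0.0721)^4 + 141.2568/(1+0.0721)^4 = 128.3634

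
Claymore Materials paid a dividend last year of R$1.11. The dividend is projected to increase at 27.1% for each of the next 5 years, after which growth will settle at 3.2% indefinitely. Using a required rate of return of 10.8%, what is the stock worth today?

R$38.47

Two-stage DDM. Project D₁…D_5 at 0.271, terminal growth 0.032, discount at r = 0.108.
D_1 = 1.4108
D_2 = 1.7931
D_3 = 2.2791
D_4 = 2.8967
D_5 = 3.6817
Terminal value at t=5: TV = D_6/(r−g) = 3.7995/(0.108−0.032) = 49.9939
P₀ = 1.4108/(1+0.108)^1 + 1.7931/(1+0.108)^2 + 2.2791/(1+0.108)^3 + 2.8967/(1+0.108)^4 + 3.6817/(1+0.108)^5 + 49.9939/(1+0.108)^5 = 38.4737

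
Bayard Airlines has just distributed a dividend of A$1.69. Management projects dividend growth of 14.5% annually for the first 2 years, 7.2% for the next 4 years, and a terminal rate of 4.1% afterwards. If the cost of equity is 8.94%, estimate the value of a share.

Three-stage DDM. Project D₁…D_6; terminal Gordon value at t=6 with g = 0.041; discount at r = 0.0894.
D_1 = 1.9350
D_2 = 2.2156
D_3 = 2.3752
D_4 = 2.5462
D_5 = 2.7295
D_6 = 2.9260
TV_6 = 3.0460/(0.0894−0.041) = 62.9335
P₀ = Σ Dₜ/(1+r)ᵗ + TV_6/(1+r)^6 = 48.4667

A$48.47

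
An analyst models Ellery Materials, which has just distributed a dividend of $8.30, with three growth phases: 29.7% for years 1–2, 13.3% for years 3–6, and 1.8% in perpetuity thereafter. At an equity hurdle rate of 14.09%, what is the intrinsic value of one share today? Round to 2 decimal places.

Three-stage DDM. Project D₁…D_6; terminal Gordon value at t=6 with g = 0.018; discount at r = 0.1409.
D_1 = 10.7651
D_2 = 13.9623
D_3 = 15.8193
D_4 = 17.9233
D_5 = 20.3071
D_6 = 23.0079
TV_6 = 23.4221/(0.1409−0.018) = 190.5784
P₀ = Σ Dₜ/(1+r)ᵗ + TV_6/(1+r)^6 = 148.7459

$148.75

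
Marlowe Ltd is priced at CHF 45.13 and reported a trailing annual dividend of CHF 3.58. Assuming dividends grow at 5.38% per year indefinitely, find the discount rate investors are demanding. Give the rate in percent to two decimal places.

13.74%

Rearranging the constant-growth DDM: r = D₁/P₀ + g.
D₁ = 3.58 × (1 + 0.0538) = 3.7726.
r = 3.7726 / 45.13 + 0.0538 = 0.08359 + 0.0538 = 0.13739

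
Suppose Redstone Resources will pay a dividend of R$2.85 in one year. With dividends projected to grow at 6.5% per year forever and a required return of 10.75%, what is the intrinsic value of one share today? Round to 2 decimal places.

R$67.06

Gordon growth model: P₀ = D₁/(r − g), with D₁ = 2.85 given directly.
P₀ = 2.8500 / (0.1075 − 0.065) = 2.8500 / 0.0425 = 67.0588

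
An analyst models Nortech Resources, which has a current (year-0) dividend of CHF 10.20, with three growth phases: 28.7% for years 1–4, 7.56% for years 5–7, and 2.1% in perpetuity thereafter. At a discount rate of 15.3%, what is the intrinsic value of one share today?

Three-stage DDM. Project D₁…D_7; terminal Gordon value at t=7 with g = 0.021; discount at r = 0.153.
D_1 = 13.1274
D_2 = 16.8950
D_3 = 21.7438
D_4 = 27.9843
D_5 = 30.0999
D_6 = 32.3755
D_7 = 34.8230
TV_7 = 35.5543/(0.153−0.021) = 269.3510
P₀ = Σ Dₜ/(1+r)ᵗ + TV_7/(1+r)^7 = 194.9487

CHF 194.95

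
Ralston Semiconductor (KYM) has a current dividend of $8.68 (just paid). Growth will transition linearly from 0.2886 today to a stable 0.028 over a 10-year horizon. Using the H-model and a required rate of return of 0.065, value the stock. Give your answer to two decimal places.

H-model: P₀ = D₀[(1+g_L) + H(g_S−g_L)]/(r−g_L), with H = 10/2 = 5.
P₀ = 8.68 × [(1+0.028) + 5×(0.2886−0.028)] / (0.065−0.028)
   = 8.68 × 2.3310 / 0.037 = 546.8400

$546.84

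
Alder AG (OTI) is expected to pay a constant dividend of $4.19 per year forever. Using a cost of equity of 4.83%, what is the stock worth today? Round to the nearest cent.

Zero-growth DDM (perpetuity): P₀ = D/r = 4.19 / 0.0483 = 86.7495

$86.75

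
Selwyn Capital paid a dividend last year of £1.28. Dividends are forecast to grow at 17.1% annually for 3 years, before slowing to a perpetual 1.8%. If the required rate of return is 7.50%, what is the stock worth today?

£34.12

Two-stage DDM. Project D₁…D_3 at 0.171, terminal growth 0.018, discount at r = 0.075.
D_1 = 1.4989
D_2 = 1.7552
D_3 = 2.0553
Terminal value at t=3: TV = D_4/(r−g) = 2.0923/(0.075−0.018) = 36.7074
P₀ = 1.4989/(1+0.075)^1 + 1.7552/(1+0.075)^2 + 2.0553/(1+0.075)^3 + 36.7074/(1+0.075)^3 = 34.1156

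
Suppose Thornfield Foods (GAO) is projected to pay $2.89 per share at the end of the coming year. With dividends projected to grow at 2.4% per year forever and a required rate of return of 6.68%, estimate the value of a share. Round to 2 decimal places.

$67.52

Gordon growth model: P₀ = D₁/(r − g), with D₁ = 2.89 given directly.
P₀ = 2.8900 / (0.0668 − 0.024) = 2.8900 / 0.0428 = 67.5234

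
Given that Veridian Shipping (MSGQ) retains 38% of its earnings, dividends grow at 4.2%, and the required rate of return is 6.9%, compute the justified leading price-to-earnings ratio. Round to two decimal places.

22.96

Payout ratio b = 1 − 0.38 = 0.62.
Justified leading P/E = b/(r−g) = 0.62/(0.069−0.042) = 22.9630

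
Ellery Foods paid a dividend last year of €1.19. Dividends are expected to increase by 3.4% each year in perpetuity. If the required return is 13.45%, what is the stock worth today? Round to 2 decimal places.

€12.24

Gordon growth model: P₀ = D₁/(r − g). D₁ = 1.19 × (1 + 0.034) = 1.2305.
P₀ = 1.2305 / (0.1345 − 0.034) = 1.2305 / 0.1005 = 12.2434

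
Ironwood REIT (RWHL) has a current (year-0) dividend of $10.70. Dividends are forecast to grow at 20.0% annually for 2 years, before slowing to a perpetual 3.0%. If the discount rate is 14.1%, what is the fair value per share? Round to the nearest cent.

$132.91

Two-stage DDM. Project D₁…D_2 at 0.2, terminal growth 0.03, discount at r = 0.141.
D_1 = 12.8400
D_2 = 15.4080
Terminal value at t=2: TV = D_3/(r−g) = 15.8702/(0.141−0.03) = 142.9751
P₀ = 12.8400/(1+0.141)^1 + 15.4080/(1+0.141)^2 + 142.9751/(1+0.141)^2 = 132.9104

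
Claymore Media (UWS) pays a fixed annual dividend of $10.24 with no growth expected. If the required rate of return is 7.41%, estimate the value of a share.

Zero-growth DDM (perpetuity): P₀ = D/r = 10.24 / 0.0741 = 138.1916

$138.19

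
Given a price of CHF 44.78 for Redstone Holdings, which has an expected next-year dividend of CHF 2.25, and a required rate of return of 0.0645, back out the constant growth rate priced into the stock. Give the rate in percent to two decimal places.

From P₀ = D₁/(r − g), the implied growth is g = r − D₁/P₀.
g = 0.0645 − 2.25/44.78 = 0.0645 − 0.05025 = 0.01425

1.43%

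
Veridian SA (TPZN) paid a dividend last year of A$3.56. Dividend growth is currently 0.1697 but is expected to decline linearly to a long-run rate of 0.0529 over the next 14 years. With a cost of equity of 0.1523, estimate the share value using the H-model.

H-model: P₀ = D₀[(1+g_L) + H(g_S−g_L)]/(r−g_L), with H = 14/2 = 7.
P₀ = 3.56 × [(1+0.0529) + 7×(0.1697−0.0529)] / (0.1523−0.0529)
   = 3.56 × 1.8705 / 0.0994 = 66.9918

A$66.99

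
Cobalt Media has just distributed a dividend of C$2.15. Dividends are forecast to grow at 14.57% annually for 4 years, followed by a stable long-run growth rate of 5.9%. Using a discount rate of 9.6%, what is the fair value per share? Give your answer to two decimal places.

Two-stage DDM. Project D₁…D_4 at 0.1457, terminal growth 0.059, discount at r = 0.096.
D_1 = 2.4633
D_2 = 2.8222
D_3 = 3.2333
D_4 = 3.7044
Terminal value at t=4: TV = D_5/(r−g) = 3.9230/(0.096−0.059) = 106.0270
P₀ = 2.4633/(1+0.096)^1 + 2.8222/(1+0.096)^2 + 3.2333/(1+0.096)^3 + 3.7044/(1+0.096)^4 + 106.0270/(1+0.096)^4 = 83.1010

C$83.10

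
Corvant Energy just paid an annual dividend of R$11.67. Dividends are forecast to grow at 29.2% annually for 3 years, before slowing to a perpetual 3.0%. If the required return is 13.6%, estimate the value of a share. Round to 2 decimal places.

R$212.36

Two-stage DDM. Project D₁…D_3 at 0.292, terminal growth 0.03, discount at r = 0.136.
D_1 = 15.0776
D_2 = 19.4803
D_3 = 25.1686
Terminal value at t=3: TV = D_4/(r−g) = 25.9236/(0.136−0.03) = 244.5624
P₀ = 15.0776/(1+0.136)^1 + 19.4803/(1+0.136)^2 + 25.1686/(1+0.136)^3 + 244.5624/(1+0.136)^3 = 212.3585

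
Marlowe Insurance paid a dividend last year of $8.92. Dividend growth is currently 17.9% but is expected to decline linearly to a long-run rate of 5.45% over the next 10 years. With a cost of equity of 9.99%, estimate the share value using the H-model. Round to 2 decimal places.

H-model: P₀ = D₀[(1+g_L) + H(g_S−g_L)]/(r−g_L), with H = 10/2 = 5.
P₀ = 8.92 × [(1+0.0545) + 5×(0.179−0.0545)] / (0.0999−0.0545)
   = 8.92 × 1.6770 / 0.0454 = 329.4899

$329.49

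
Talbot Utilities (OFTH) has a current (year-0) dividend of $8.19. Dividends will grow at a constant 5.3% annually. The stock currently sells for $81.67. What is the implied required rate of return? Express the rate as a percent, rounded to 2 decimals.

15.86%

Rearranging the constant-growth DDM: r = D₁/P₀ + g.
D₁ = 8.19 × (1 + 0.053) = 8.6241.
r = 8.6241 / 81.67 + 0.053 = 0.10560 + 0.053 = 0.15860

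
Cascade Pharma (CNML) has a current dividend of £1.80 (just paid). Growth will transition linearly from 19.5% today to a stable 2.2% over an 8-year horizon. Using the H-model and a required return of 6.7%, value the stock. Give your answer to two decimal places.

£68.56

H-model: P₀ = D₀[(1+g_L) + H(g_S−g_L)]/(r−g_L), with H = 8/2 = 4.
P₀ = 1.80 × [(1+0.022) + 4×(0.195−0.022)] / (0.067−0.022)
   = 1.80 × 1.7140 / 0.045 = 68.5600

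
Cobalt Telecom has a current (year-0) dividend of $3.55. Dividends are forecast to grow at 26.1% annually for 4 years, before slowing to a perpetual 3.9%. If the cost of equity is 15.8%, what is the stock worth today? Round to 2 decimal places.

Two-stage DDM. Project D₁…D_4 at 0.261, terminal growth 0.039, discount at r = 0.158.
D_1 = 4.4766
D_2 = 5.6449
D_3 = 7.1183
D_4 = 8.9761
Terminal value at t=4: TV = D_5/(r−g) = 9.3262/(0.158−0.039) = 78.3713
P₀ = 4.4766/(1+0.158)^1 + 5.6449/(1+0.158)^2 + 7.1183/(1+0.158)^3 + 8.9761/(1+0.158)^4 + 78.3713/(1+0.158)^4 = 61.2348

$61.23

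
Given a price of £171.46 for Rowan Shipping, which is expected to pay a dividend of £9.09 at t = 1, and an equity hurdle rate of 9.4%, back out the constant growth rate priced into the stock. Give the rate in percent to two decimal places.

From P₀ = D₁/(r − g), the implied growth is g = r − D₁/P₀.
g = 0.094 − 9.09/171.46 = 0.094 − 0.05302 = 0.04098

4.10%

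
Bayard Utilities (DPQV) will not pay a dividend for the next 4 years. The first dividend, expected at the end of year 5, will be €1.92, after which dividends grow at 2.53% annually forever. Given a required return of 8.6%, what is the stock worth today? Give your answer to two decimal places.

€22.74

Deferred-dividend DDM. At t=4 the remaining stream is a growing perpetuity with first payment D_5 = 1.92.
V_4 = D_5/(r−g) = 1.92/(0.086−0.0253) = 31.6310
P₀ = V_4/(1+r)^4 = 31.6310/(1+0.086)^4 = 22.7401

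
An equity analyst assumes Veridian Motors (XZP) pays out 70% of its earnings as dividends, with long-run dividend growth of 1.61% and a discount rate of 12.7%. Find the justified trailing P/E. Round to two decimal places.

Justified trailing P/E = b(1+g)/(r−g) = 0.70×(1+0.0161)/(0.127−0.0161) = 6.4136

6.41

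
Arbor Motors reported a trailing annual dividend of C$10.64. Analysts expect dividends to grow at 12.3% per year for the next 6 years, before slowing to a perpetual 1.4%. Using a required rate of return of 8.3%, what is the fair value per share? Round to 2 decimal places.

Two-stage DDM. Project D₁…D_6 at 0.123, terminal growth 0.014, discount at r = 0.083.
D_1 = 11.9487
D_2 = 13.4184
D_3 = 15.0689
D_4 = 16.9223
D_5 = 19.0038
D_6 = 21.3413
Terminal value at t=6: TV = D_7/(r−g) = 21.6400/(0.083−0.014) = 313.6238
P₀ = 11.9487/(1+0.083)^1 + 13.4184/(1+0.083)^2 + 15.0689/(1+0.083)^3 + 16.9223/(1+0.083)^4 + 19.0038/(1+0.083)^5 + 21.3413/(1+0.083)^6 + 313.6238/(1+0.083)^6 = 266.9939

C$266.99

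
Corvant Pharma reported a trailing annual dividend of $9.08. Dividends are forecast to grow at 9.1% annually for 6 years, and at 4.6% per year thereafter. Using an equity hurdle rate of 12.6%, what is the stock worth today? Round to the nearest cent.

$147.08

Two-stage DDM. Project D₁…D_6 at 0.091, terminal growth 0.046, discount at r = 0.126.
D_1 = 9.9063
D_2 = 10.8078
D_3 = 11.7913
D_4 = 12.8643
D_5 = 14.0349
D_6 = 15.3121
Terminal value at t=6: TV = D_7/(r−g) = 16.0164/(0.126−0.046) = 200.2055
P₀ = 9.9063/(1+0.126)^1 + 10.8078/(1+0.126)^2 + 11.7913/(1+0.126)^3 + 12.8643/(1+0.126)^4 + 14.0349/(1+0.126)^5 + 15.3121/(1+0.126)^6 + 200.2055/(1+0.126)^6 = 147.0810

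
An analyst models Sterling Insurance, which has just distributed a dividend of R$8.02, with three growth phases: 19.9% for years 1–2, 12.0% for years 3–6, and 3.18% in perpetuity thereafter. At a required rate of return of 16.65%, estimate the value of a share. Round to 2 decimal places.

Three-stage DDM. Project D₁…D_6; terminal Gordon value at t=6 with g = 0.0318; discount at r = 0.1665.
D_1 = 9.6160
D_2 = 11.5296
D_3 = 12.9131
D_4 = 14.4627
D_5 = 16.1982
D_6 = 18.1420
TV_6 = 18.7189/(0.1665−0.0318) = 138.9673
P₀ = Σ Dₜ/(1+r)ᵗ + TV_6/(1+r)^6 = 102.5209

R$102.52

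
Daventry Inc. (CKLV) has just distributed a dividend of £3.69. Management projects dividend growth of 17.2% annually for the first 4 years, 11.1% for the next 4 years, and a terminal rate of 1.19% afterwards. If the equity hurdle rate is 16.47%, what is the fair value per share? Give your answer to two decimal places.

Three-stage DDM. Project D₁…D_8; terminal Gordon value at t=8 with g = 0.0119; discount at r = 0.1647.
D_1 = 4.3247
D_2 = 5.0685
D_3 = 5.9403
D_4 = 6.9620
D_5 = 7.7348
D_6 = 8.5934
D_7 = 9.5473
D_8 = 10.6070
TV_8 = 10.7332/(0.1647−0.0119) = 70.2437
P₀ = Σ Dₜ/(1+r)ᵗ + TV_8/(1+r)^8 = 49.2046

£49.20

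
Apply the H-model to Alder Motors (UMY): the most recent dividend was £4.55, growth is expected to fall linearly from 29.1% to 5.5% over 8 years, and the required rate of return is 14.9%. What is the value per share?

£96.76

H-model: P₀ = D₀[(1+g_L) + H(g_S−g_L)]/(r−g_L), with H = 8/2 = 4.
P₀ = 4.55 × [(1+0.055) + 4×(0.291−0.055)] / (0.149−0.055)
   = 4.55 × 1.9990 / 0.094 = 96.7601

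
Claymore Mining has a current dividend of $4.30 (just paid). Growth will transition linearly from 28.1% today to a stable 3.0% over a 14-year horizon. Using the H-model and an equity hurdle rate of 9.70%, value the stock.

$178.87

H-model: P₀ = D₀[(1+g_L) + H(g_S−g_L)]/(r−g_L), with H = 14/2 = 7.
P₀ = 4.30 × [(1+0.03) + 7×(0.281−0.03)] / (0.097−0.03)
   = 4.30 × 2.7870 / 0.067 = 178.8672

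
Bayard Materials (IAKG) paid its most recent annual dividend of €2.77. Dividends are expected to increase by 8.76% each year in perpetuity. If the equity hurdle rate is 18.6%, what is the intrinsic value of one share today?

€30.62

Gordon growth model: P₀ = D₁/(r − g). D₁ = 2.77 × (1 + 0.0876) = 3.0127.
P₀ = 3.0127 / (0.186 − 0.0876) = 3.0127 / 0.0984 = 30.6164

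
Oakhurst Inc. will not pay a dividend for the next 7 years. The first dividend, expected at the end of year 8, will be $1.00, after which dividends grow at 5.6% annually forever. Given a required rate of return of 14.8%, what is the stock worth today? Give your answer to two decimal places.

$4.14

Deferred-dividend DDM. At t=7 the remaining stream is a growing perpetuity with first payment D_8 = 1.00.
V_7 = D_8/(r−g) = 1.00/(0.148−0.056) = 10.8696
P₀ = V_7/(1+r)^7 = 10.8696/(1+0.148)^7 = 4.1364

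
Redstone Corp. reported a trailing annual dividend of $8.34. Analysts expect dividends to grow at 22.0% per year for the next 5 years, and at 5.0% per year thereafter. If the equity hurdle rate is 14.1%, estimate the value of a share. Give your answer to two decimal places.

Two-stage DDM. Project D₁…D_5 at 0.22, terminal growth 0.05, discount at r = 0.141.
D_1 = 10.1748
D_2 = 12.4133
D_3 = 15.1442
D_4 = 18.4759
D_5 = 22.5406
Terminal value at t=5: TV = D_6/(r−g) = 23.6676/(0.141−0.05) = 260.0837
P₀ = 10.1748/(1+0.141)^1 + 12.4133/(1+0.141)^2 + 15.1442/(1+0.141)^3 + 18.4759/(1+0.141)^4 + 22.5406/(1+0.141)^5 + 260.0837/(1+0.141)^5 = 185.6923

$185.69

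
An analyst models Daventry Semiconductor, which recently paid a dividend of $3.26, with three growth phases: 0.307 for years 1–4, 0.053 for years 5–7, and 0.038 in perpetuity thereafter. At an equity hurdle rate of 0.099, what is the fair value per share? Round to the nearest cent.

$136.07

Three-stage DDM. Project D₁…D_7; terminal Gordon value at t=7 with g = 0.038; discount at r = 0.099.
D_1 = 4.2608
D_2 = 5.5689
D_3 = 7.2785
D_4 = 9.5131
D_5 = 10.0172
D_6 = 10.5482
D_7 = 11.1072
TV_7 = 11.5293/(0.099−0.038) = 189.0047
P₀ = Σ Dₜ/(1+r)ᵗ + TV_7/(1+r)^7 = 136.0723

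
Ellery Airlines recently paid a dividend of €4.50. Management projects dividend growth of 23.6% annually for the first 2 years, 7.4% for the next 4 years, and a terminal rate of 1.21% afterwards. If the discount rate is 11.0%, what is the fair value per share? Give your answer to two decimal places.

Three-stage DDM. Project D₁…D_6; terminal Gordon value at t=6 with g = 0.0121; discount at r = 0.11.
D_1 = 5.5620
D_2 = 6.8746
D_3 = 7.3834
D_4 = 7.9297
D_5 = 8.5165
D_6 = 9.1467
TV_6 = 9.2574/(0.11−0.0121) = 94.5600
P₀ = Σ Dₜ/(1+r)ᵗ + TV_6/(1+r)^6 = 81.7126

€81.71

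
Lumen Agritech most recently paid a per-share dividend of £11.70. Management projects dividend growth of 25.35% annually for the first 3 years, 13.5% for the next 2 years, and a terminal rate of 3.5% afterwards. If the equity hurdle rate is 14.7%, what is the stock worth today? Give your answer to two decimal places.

£210.28

Three-stage DDM. Project D₁…D_5; terminal Gordon value at t=5 with g = 0.035; discount at r = 0.147.
D_1 = 14.6660
D_2 = 18.3838
D_3 = 23.0441
D_4 = 26.1550
D_5 = 29.6859
TV_5 = 30.7249/(0.147−0.035) = 274.3298
P₀ = Σ Dₜ/(1+r)ᵗ + TV_5/(1+r)^5 = 210.2788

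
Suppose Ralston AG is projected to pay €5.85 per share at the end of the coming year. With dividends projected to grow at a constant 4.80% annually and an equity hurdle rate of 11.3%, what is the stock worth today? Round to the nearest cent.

€90.00

Gordon growth model: P₀ = D₁/(r − g), with D₁ = 5.85 given directly.
P₀ = 5.8500 / (0.113 − 0.048) = 5.8500 / 0.065 = 90.0000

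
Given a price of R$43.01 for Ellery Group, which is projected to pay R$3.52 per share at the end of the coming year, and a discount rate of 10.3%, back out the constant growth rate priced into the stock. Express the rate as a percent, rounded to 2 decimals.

2.12%

From P₀ = D₁/(r − g), the implied growth is g = r − D₁/P₀.
g = 0.103 − 3.52/43.01 = 0.103 − 0.08184 = 0.02116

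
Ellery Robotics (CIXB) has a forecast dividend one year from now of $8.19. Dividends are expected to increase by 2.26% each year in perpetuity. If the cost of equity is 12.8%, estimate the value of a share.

$77.70

Gordon growth model: P₀ = D₁/(r − g), with D₁ = 8.19 given directly.
P₀ = 8.1900 / (0.128 − 0.0226) = 8.1900 / 0.1054 = 77.7040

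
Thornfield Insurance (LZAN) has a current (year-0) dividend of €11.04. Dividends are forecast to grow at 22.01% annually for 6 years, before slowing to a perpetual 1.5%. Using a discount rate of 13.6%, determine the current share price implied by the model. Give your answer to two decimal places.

Two-stage DDM. Project D₁…D_6 at 0.2201, terminal growth 0.015, discount at r = 0.136.
D_1 = 13.4699
D_2 = 16.4346
D_3 = 20.0519
D_4 = 24.4653
D_5 = 29.8501
D_6 = 36.4201
Terminal value at t=6: TV = D_7/(r−g) = 36.9664/(0.136−0.015) = 305.5078
P₀ = 13.4699/(1+0.136)^1 + 16.4346/(1+0.136)^2 + 20.0519/(1+0.136)^3 + 24.4653/(1+0.136)^4 + 29.8501/(1+0.136)^5 + 36.4201/(1+0.136)^6 + 305.5078/(1+0.136)^6 = 227.8369

€227.84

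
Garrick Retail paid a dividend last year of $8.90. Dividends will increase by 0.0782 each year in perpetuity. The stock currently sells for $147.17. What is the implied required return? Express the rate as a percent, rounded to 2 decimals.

Rearranging the constant-growth DDM: r = D₁/P₀ + g.
D₁ = 8.90 × (1 + 0.0782) = 9.5960.
r = 9.5960 / 147.17 + 0.0782 = 0.06520 + 0.0782 = 0.14340

14.34%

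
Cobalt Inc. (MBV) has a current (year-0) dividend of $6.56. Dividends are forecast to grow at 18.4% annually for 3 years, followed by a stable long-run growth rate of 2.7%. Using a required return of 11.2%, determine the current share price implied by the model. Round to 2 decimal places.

$118.01

Two-stage DDM. Project D₁…D_3 at 0.184, terminal growth 0.027, discount at r = 0.112.
D_1 = 7.7670
D_2 = 9.1962
D_3 = 10.8883
Terminal value at t=3: TV = D_4/(r−g) = 11.1823/(0.112−0.027) = 131.5559
P₀ = 7.7670/(1+0.112)^1 + 9.1962/(1+0.112)^2 + 10.8883/(1+0.112)^3 + 131.5559/(1+0.112)^3 = 118.0148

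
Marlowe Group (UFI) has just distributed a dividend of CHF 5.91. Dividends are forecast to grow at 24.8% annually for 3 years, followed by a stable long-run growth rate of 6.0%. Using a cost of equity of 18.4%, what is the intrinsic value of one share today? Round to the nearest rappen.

CHF 78.88

Two-stage DDM. Project D₁…D_3 at 0.248, terminal growth 0.06, discount at r = 0.184.
D_1 = 7.3757
D_2 = 9.2048
D_3 = 11.4877
Terminal value at t=3: TV = D_4/(r−g) = 12.1769/(0.184−0.06) = 98.2009
P₀ = 7.3757/(1+0.184)^1 + 9.2048/(1+0.184)^2 + 11.4877/(1+0.184)^3 + 98.2009/(1+0.184)^3 = 78.8811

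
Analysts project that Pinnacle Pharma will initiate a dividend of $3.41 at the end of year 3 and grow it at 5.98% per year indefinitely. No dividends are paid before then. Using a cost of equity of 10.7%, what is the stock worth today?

$58.95

Deferred-dividend DDM. At t=2 the remaining stream is a growing perpetuity with first payment D_3 = 3.41.
V_2 = D_3/(r−g) = 3.41/(0.107−0.0598) = 72.2458
P₀ = V_2/(1+r)^2 = 72.2458/(1+0.107)^2 = 58.9545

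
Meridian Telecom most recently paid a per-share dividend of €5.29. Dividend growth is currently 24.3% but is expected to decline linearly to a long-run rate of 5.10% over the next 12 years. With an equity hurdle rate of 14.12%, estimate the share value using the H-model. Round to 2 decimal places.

€129.20

H-model: P₀ = D₀[(1+g_L) + H(g_S−g_L)]/(r−g_L), with H = 12/2 = 6.
P₀ = 5.29 × [(1+0.051) + 6×(0.243−0.051)] / (0.1412−0.051)
   = 5.29 × 2.2030 / 0.0902 = 129.2003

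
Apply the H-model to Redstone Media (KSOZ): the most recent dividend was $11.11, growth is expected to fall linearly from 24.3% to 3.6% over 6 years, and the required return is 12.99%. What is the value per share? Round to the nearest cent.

$196.05

H-model: P₀ = D₀[(1+g_L) + H(g_S−g_L)]/(r−g_L), with H = 6/2 = 3.
P₀ = 11.11 × [(1+0.036) + 3×(0.243−0.036)] / (0.1299−0.036)
   = 11.11 × 1.6570 / 0.0939 = 196.0519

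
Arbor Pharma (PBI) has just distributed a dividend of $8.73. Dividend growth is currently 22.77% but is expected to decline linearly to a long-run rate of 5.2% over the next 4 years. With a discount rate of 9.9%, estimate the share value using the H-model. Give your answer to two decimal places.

H-model: P₀ = D₀[(1+g_L) + H(g_S−g_L)]/(r−g_L), with H = 4/2 = 2.
P₀ = 8.73 × [(1+0.052) + 2×(0.2277−0.052)] / (0.099−0.052)
   = 8.73 × 1.4034 / 0.047 = 260.6741

$260.67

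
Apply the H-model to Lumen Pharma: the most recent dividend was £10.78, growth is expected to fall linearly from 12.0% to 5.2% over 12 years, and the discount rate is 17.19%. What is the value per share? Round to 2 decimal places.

H-model: P₀ = D₀[(1+g_L) + H(g_S−g_L)]/(r−g_L), with H = 12/2 = 6.
P₀ = 10.78 × [(1+0.052) + 6×(0.12−0.052)] / (0.1719−0.052)
   = 10.78 × 1.4600 / 0.1199 = 131.2661

£131.27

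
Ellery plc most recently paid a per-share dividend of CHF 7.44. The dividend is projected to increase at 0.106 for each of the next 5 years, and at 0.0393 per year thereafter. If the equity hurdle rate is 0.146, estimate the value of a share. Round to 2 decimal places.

Two-stage DDM. Project D₁…D_5 at 0.106, terminal growth 0.0393, discount at r = 0.146.
D_1 = 8.2286
D_2 = 9.1009
D_3 = 10.0656
D_4 = 11.1325
D_5 = 12.3126
Terminal value at t=5: TV = D_6/(r−g) = 12.7964/(0.146−0.0393) = 119.9292
P₀ = 8.2286/(1+0.146)^1 + 9.1009/(1+0.146)^2 + 10.0656/(1+0.146)^3 + 11.1325/(1+0.146)^4 + 12.3126/(1+0.146)^5 + 119.9292/(1+0.146)^5 = 94.1552

CHF 94.16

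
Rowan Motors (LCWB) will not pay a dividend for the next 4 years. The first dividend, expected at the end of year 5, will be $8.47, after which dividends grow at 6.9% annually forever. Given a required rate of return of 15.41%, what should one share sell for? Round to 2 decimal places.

$56.10

Deferred-dividend DDM. At t=4 the remaining stream is a growing perpetuity with first payment D_5 = 8.47.
V_4 = D_5/(r−g) = 8.47/(0.1541−0.069) = 99.5300
P₀ = V_4/(1+r)^4 = 99.5300/(1+0.1541)^4 = 56.1022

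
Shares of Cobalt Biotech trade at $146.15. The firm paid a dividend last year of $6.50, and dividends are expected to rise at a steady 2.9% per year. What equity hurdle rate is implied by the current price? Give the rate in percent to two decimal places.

7.48%

Rearranging the constant-growth DDM: r = D₁/P₀ + g.
D₁ = 6.50 × (1 + 0.029) = 6.6885.
r = 6.6885 / 146.15 + 0.029 = 0.04576 + 0.029 = 0.07476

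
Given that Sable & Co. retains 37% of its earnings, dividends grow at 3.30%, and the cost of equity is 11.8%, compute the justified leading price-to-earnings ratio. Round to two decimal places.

Payout ratio b = 1 − 0.37 = 0.63.
Justified leading P/E = b/(r−g) = 0.63/(0.118−0.033) = 7.4118

7.41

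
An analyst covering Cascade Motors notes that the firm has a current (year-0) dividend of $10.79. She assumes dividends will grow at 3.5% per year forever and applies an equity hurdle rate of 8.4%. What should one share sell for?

$227.91

Gordon growth model: P₀ = D₁/(r − g). D₁ = 10.79 × (1 + 0.035) = 11.1676.
P₀ = 11.1676 / (0.084 − 0.035) = 11.1676 / 0.049 = 227.9112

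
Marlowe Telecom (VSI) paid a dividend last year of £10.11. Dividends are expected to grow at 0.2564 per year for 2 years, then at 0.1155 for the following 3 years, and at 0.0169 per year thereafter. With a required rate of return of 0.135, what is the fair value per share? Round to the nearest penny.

Three-stage DDM. Project D₁…D_5; terminal Gordon value at t=5 with g = 0.0169; discount at r = 0.135.
D_1 = 12.7022
D_2 = 15.9590
D_3 = 17.8023
D_4 = 19.8585
D_5 = 22.1521
TV_5 = 22.5265/(0.135−0.0169) = 190.7410
P₀ = Σ Dₜ/(1+r)ᵗ + TV_5/(1+r)^5 = 160.7488

£160.75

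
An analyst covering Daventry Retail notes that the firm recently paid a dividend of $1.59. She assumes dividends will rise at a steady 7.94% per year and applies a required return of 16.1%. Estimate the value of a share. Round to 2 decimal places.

$21.03

Gordon growth model: P₀ = D₁/(r − g). D₁ = 1.59 × (1 + 0.0794) = 1.7162.
P₀ = 1.7162 / (0.161 − 0.0794) = 1.7162 / 0.0816 = 21.0324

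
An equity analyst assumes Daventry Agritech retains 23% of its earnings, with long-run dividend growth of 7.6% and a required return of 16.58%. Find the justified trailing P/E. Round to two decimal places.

9.23

Payout ratio b = 1 − 0.23 = 0.77.
Justified trailing P/E = b(1+g)/(r−g) = 0.77×(1+0.076)/(0.1658−0.076) = 9.2263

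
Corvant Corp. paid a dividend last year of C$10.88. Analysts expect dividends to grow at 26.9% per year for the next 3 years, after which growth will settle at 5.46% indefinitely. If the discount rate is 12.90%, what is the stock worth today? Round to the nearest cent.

C$260.43

Two-stage DDM. Project D₁…D_3 at 0.269, terminal growth 0.0546, discount at r = 0.129.
D_1 = 13.8067
D_2 = 17.5207
D_3 = 22.2338
Terminal value at t=3: TV = D_4/(r−g) = 23.4478/(0.129−0.0546) = 315.1582
P₀ = 13.8067/(1+0.129)^1 + 17.5207/(1+0.129)^2 + 22.2338/(1+0.129)^3 + 315.1582/(1+0.129)^3 = 260.4262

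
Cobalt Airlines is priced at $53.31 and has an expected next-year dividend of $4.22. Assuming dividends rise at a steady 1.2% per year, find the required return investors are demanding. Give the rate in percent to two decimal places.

Rearranging the constant-growth DDM: r = D₁/P₀ + g.
r = 4.2200 / 53.31 + 0.012 = 0.07916 + 0.012 = 0.09116

9.12%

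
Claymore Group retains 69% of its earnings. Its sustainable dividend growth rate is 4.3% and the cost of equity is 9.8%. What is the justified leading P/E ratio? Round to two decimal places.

Payout ratio b = 1 − 0.69 = 0.31.
Justified leading P/E = b/(r−g) = 0.31/(0.098−0.043) = 5.6364

5.64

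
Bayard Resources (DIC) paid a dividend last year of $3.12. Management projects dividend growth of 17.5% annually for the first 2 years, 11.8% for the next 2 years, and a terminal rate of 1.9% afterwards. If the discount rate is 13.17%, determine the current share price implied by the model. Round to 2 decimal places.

Three-stage DDM. Project D₁…D_4; terminal Gordon value at t=4 with g = 0.019; discount at r = 0.1317.
D_1 = 3.6660
D_2 = 4.3076
D_3 = 4.8158
D_4 = 5.3841
TV_4 = 5.4864/(0.1317−0.019) = 48.6815
P₀ = Σ Dₜ/(1+r)ᵗ + TV_4/(1+r)^4 = 42.8860

$42.89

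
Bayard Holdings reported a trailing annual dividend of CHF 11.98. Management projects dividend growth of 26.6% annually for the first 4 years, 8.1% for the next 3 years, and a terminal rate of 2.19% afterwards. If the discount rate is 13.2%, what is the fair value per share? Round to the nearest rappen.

Three-stage DDM. Project D₁…D_7; terminal Gordon value at t=7 with g = 0.0219; discount at r = 0.132.
D_1 = 15.1667
D_2 = 19.2010
D_3 = 24.3085
D_4 = 30.7745
D_5 = 33.2673
D_6 = 35.9619
D_7 = 38.8748
TV_7 = 39.7262/(0.132−0.0219) = 360.8193
P₀ = Σ Dₜ/(1+r)ᵗ + TV_7/(1+r)^7 = 266.6740

CHF 266.67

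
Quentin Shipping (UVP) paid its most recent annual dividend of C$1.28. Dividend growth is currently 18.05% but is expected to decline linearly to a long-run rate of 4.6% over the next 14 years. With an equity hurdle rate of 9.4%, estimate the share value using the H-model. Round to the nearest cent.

C$53.00

H-model: P₀ = D₀[(1+g_L) + H(g_S−g_L)]/(r−g_L), with H = 14/2 = 7.
P₀ = 1.28 × [(1+0.046) + 7×(0.1805−0.046)] / (0.094−0.046)
   = 1.28 × 1.9875 / 0.048 = 53.0000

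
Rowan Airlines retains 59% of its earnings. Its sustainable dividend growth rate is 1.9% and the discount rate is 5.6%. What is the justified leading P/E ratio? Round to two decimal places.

11.08

Payout ratio b = 1 − 0.59 = 0.41.
Justified leading P/E = b/(r−g) = 0.41/(0.056−0.019) = 11.0811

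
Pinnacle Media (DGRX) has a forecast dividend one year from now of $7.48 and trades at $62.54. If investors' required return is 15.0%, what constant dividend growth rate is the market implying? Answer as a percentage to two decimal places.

3.04%

From P₀ = D₁/(r − g), the implied growth is g = r − D₁/P₀.
g = 0.15 − 7.48/62.54 = 0.15 − 0.11960 = 0.03040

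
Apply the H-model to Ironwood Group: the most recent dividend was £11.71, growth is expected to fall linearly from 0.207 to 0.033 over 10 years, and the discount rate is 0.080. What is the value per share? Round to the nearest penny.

£474.13

H-model: P₀ = D₀[(1+g_L) + H(g_S−g_L)]/(r−g_L), with H = 10/2 = 5.
P₀ = 11.71 × [(1+0.033) + 5×(0.207−0.033)] / (0.08−0.033)
   = 11.71 × 1.9030 / 0.047 = 474.1304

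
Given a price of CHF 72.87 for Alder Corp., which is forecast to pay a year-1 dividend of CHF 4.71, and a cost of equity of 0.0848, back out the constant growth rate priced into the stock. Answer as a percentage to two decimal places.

2.02%

From P₀ = D₁/(r − g), the implied growth is g = r − D₁/P₀.
g = 0.0848 − 4.71/72.87 = 0.0848 − 0.06464 = 0.02016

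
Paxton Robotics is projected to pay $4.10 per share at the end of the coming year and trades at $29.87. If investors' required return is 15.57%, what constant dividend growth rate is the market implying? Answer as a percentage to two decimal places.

1.84%

From P₀ = D₁/(r − g), the implied growth is g = r − D₁/P₀.
g = 0.1557 − 4.10/29.87 = 0.1557 − 0.13726 = 0.01844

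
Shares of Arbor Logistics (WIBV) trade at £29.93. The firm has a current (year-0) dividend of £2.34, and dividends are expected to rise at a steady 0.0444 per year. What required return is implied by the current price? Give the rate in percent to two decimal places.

Rearranging the constant-growth DDM: r = D₁/P₀ + g.
D₁ = 2.34 × (1 + 0.0444) = 2.4439.
r = 2.4439 / 29.93 + 0.0444 = 0.08165 + 0.0444 = 0.12605

12.61%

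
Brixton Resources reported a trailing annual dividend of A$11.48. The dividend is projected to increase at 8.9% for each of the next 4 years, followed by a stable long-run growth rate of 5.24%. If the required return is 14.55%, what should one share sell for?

A$146.53

Two-stage DDM. Project D₁…D_4 at 0.089, terminal growth 0.0524, discount at r = 0.1455.
D_1 = 12.5017
D_2 = 13.6144
D_3 = 14.8261
D_4 = 16.1456
Terminal value at t=4: TV = D_5/(r−g) = 16.9916/(0.1455−0.0524) = 182.5091
P₀ = 12.5017/(1+0.1455)^1 + 13.6144/(1+0.1455)^2 + 14.8261/(1+0.1455)^3 + 16.1456/(1+0.1455)^4 + 182.5091/(1+0.1455)^4 = 146.5297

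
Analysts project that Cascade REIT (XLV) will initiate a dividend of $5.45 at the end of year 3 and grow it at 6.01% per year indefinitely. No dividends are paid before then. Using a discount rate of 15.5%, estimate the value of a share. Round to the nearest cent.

$43.05

Deferred-dividend DDM. At t=2 the remaining stream is a growing perpetuity with first payment D_3 = 5.45.
V_2 = D_3/(r−g) = 5.45/(0.155−0.0601) = 57.4289
P₀ = V_2/(1+r)^2 = 57.4289/(1+0.155)^2 = 43.0493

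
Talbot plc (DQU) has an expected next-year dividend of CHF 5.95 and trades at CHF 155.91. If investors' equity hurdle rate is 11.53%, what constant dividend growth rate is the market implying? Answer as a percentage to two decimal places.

From P₀ = D₁/(r − g), the implied growth is g = r − D₁/P₀.
g = 0.1153 − 5.95/155.91 = 0.1153 − 0.03816 = 0.07714

7.71%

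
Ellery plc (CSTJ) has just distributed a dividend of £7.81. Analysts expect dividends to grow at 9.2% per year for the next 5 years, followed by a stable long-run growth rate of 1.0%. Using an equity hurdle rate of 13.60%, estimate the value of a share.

£86.12

Two-stage DDM. Project D₁…D_5 at 0.092, terminal growth 0.01, discount at r = 0.136.
D_1 = 8.5285
D_2 = 9.3131
D_3 = 10.1700
D_4 = 11.1056
D_5 = 12.1273
Terminal value at t=5: TV = D_6/(r−g) = 12.2486/(0.136−0.01) = 97.2109
P₀ = 8.5285/(1+0.136)^1 + 9.3131/(1+0.136)^2 + 10.1700/(1+0.136)^3 + 11.1056/(1+0.136)^4 + 12.1273/(1+0.136)^5 + 97.2109/(1+0.136)^5 = 86.1236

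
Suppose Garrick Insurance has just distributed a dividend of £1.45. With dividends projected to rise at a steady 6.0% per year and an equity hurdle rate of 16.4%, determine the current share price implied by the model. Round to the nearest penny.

Gordon growth model: P₀ = D₁/(r − g). D₁ = 1.45 × (1 + 0.06) = 1.5370.
P₀ = 1.5370 / (0.164 − 0.06) = 1.5370 / 0.104 = 14.7788

£14.78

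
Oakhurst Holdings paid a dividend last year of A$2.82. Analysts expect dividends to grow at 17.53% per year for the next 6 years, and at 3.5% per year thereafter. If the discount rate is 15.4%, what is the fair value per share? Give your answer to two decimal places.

Two-stage DDM. Project D₁…D_6 at 0.1753, terminal growth 0.035, discount at r = 0.154.
D_1 = 3.3143
D_2 = 3.8954
D_3 = 4.5782
D_4 = 5.3808
D_5 = 6.3240
D_6 = 7.4326
Terminal value at t=6: TV = D_7/(r−g) = 7.6928/(0.154−0.035) = 64.6450
P₀ = 3.3143/(1+0.154)^1 + 3.8954/(1+0.154)^2 + 4.5782/(1+0.154)^3 + 5.3808/(1+0.154)^4 + 6.3240/(1+0.154)^5 + 7.4326/(1+0.154)^6 + 64.6450/(1+0.154)^6 = 45.4189

A$45.42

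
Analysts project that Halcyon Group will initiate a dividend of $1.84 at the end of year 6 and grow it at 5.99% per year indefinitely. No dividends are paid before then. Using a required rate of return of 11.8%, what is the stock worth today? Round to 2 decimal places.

Deferred-dividend DDM. At t=5 the remaining stream is a growing perpetuity with first payment D_6 = 1.84.
V_5 = D_6/(r−g) = 1.84/(0.118−0.0599) = 31.6695
P₀ = V_5/(1+r)^5 = 31.6695/(1+0.118)^5 = 18.1315

$18.13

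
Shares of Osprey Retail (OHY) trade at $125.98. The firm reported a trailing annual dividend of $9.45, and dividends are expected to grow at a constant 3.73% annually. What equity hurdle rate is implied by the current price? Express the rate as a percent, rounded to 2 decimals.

Rearranging the constant-growth DDM: r = D₁/P₀ + g.
D₁ = 9.45 × (1 + 0.0373) = 9.8025.
r = 9.8025 / 125.98 + 0.0373 = 0.07781 + 0.0373 = 0.11511

11.51%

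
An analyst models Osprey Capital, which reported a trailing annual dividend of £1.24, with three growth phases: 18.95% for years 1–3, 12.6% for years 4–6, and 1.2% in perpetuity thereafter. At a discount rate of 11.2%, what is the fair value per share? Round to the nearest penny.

£24.88

Three-stage DDM. Project D₁…D_6; terminal Gordon value at t=6 with g = 0.012; discount at r = 0.112.
D_1 = 1.4750
D_2 = 1.7545
D_3 = 2.0870
D_4 = 2.3499
D_5 = 2.6460
D_6 = 2.9794
TV_6 = 3.0152/(0.112−0.012) = 30.1516
P₀ = Σ Dₜ/(1+r)ᵗ + TV_6/(1+r)^6 = 24.8790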